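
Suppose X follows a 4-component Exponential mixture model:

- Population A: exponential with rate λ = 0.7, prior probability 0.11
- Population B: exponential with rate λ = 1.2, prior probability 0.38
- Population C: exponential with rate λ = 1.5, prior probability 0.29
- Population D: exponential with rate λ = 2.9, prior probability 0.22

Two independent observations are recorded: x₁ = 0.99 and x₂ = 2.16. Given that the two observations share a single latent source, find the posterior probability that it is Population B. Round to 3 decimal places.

P(component k | x) = P(Z=k)·f_k(x) / marginal(x), where marginal(x) = Σ_j P(Z=j)·f_j(x).
Since both observations come from the same component, the likelihood for component k is f_k(x₁)·f_k(x₂).
  p_A = [0.7·e^(−0.7·0.99) = 0.7·e^(−0.6930) = 0.350052] × [0.154328] = 0.0540228
  p_B = [1.2·e^(−1.2·0.99) = 1.2·e^(−1.1880) = 0.365796] × [0.0898442] = 0.0328647
  p_C = [1.5·e^(−1.5·0.99) = 1.5·e^(−1.4850) = 0.339754] × [0.0587458] = 0.0199591
  p_D = [2.9·e^(−2.9·0.99) = 2.9·e^(−2.8710) = 0.164263] × [0.00552049] = 0.000906809
Multiply by the mixture weights:
  P(Z=A)·p_A = 0.11 × 0.0540228 = 0.0059425
  P(Z=B)·p_B = 0.38 × 0.0328647 = 0.0124886
  P(Z=C)·p_C = 0.29 × 0.0199591 = 0.00578814
  P(Z=D)·p_D = 0.22 × 0.000906809 = 0.000199498
Evidence: 0.0059425 + 0.0124886 + 0.00578814 + 0.000199498 = 0.0244187
P(Population B | x₁,x₂) ≈ 0.511

0.511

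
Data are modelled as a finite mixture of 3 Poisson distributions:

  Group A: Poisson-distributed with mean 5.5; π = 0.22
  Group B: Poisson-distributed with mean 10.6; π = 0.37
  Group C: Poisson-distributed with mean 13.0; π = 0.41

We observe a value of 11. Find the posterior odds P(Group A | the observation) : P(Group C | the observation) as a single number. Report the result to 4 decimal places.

0.0754

Since P(k|x) ∝ π_k f_k(x), the posterior odds are π_i f_i(x) / (π_j f_j(x)).
Evaluate each component's likelihood at the observed value:
  p_A = 0.0142631
  p_B = 0.118492
  p_C = 0.101483
0.00313788 / 0.041608 ≈ 0.0754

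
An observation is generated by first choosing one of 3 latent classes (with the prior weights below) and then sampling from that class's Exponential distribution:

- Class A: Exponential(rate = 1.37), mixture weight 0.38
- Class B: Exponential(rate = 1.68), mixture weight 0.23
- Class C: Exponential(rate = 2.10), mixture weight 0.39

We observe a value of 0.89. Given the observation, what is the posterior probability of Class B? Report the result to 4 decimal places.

Apply Bayes' rule: the posterior for each component is proportional to its prior times its likelihood at x.
Exponential densities:
  L_A = 0.404749
  L_B = 0.376662
  L_C = 0.323984
Prior × likelihood for each component:
  P(Z=A)·L_A = 0.38 × 0.404749 = 0.153804
  P(Z=B)·L_B = 0.23 × 0.376662 = 0.0866323
  P(Z=C)·L_C = 0.39 × 0.323984 = 0.126354
Denominator: 0.153804 + 0.0866323 + 0.126354 = 0.36679
Responsibility of Class B: 0.0866323 / 0.36679 ≈ 0.2362

0.2362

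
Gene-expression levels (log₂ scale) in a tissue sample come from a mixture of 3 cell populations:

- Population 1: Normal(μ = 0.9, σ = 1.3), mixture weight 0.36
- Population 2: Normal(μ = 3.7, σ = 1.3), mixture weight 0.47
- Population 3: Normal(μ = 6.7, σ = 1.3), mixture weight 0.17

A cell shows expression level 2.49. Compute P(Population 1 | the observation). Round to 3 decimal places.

0.358

P(component k | x) = π_k·f_k(x) / marginal(x), where marginal(x) = Σ_j π_j·f_j(x).
Component likelihoods at x = 2.49:
  p_1 = 0.145255
  p_2 = 0.198996
  p_3 = 0.00162034
Unnormalised posteriors:
  π_1·p_1 = 0.36 × 0.145255 = 0.052292
  π_2·p_2 = 0.47 × 0.198996 = 0.0935283
  π_3·p_3 = 0.17 × 0.00162034 = 0.000275458
Sum: 0.052292 + 0.0935283 + 0.000275458 = 0.146096
P(Population 1 | data) = 0.052292 / 0.146096 ≈ 0.358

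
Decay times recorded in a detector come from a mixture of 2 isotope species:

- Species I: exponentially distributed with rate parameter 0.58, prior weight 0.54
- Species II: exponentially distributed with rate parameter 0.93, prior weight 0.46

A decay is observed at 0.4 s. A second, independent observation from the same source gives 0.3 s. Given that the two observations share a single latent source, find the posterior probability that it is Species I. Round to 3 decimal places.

0.368

P(component k | x) = π_k·f_k(x) / marginal(x), where marginal(x) = Σ_j π_j·f_j(x).
Since both observations come from the same component, the likelihood for component k is f_k(x₁)·f_k(x₂).
  L_I = [0.58·e^(−0.58·0.4) = 0.58·e^(−0.2320) = 0.459909] × [0.487372] = 0.224147
  L_II = [0.93·e^(−0.93·0.4) = 0.93·e^(−0.3720) = 0.641099] × [0.703582] = 0.451066
Weight by the priors:
  π_I·L_I = 0.54 × 0.224147 = 0.121039
  π_II·L_II = 0.46 × 0.451066 = 0.20749
Evidence: 0.121039 + 0.20749 = 0.32853
Responsibility of Species I: 0.121039 / 0.32853 ≈ 0.368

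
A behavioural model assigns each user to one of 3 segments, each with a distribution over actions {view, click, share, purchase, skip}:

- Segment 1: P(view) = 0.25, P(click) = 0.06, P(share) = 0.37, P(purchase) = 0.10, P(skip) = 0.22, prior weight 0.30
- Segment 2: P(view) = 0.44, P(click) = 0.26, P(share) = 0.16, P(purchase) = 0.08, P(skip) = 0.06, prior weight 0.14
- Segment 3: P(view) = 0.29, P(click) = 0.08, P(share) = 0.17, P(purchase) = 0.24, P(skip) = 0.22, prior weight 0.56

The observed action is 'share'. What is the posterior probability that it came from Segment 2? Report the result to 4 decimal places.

The responsibility of component k is π_k f_k(x) divided by Σ_j π_j f_j(x).
Evaluate each component's likelihood at the observed value:
  L_1 = P(share | comp) = 0.37
  L_2 = P(share | comp) = 0.16
  L_3 = P(share | comp) = 0.17
Unnormalised posteriors:
  π_1·L_1 = 0.30 × 0.37 = 0.111
  π_2·L_2 = 0.14 × 0.16 = 0.0224
  π_3·L_3 = 0.56 × 0.17 = 0.0952
Normaliser: 0.111 + 0.0224 + 0.0952 = 0.2286
So the posterior for Segment 2 is 0.0224 / 0.2286 ≈ 0.0980.

0.0980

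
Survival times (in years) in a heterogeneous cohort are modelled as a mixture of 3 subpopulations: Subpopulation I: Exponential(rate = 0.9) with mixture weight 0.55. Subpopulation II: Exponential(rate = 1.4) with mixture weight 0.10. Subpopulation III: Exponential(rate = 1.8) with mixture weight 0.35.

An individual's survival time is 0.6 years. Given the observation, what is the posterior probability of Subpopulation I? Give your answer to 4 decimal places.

By Bayes' theorem, P(k | x) = P(Z=k) f_k(x) / Σ_j P(Z=j) f_j(x).
Evaluate each component's likelihood at the observed value:
  p_I = 0.9·e^(−0.9·0.6) = 0.9·e^(−0.5400) = 0.524473
  p_II = 1.4·e^(−1.4·0.6) = 1.4·e^(−0.8400) = 0.604395
  p_III = 1.8·e^(−1.8·0.6) = 1.8·e^(−1.0800) = 0.611272
Weight by the priors:
  P(Z=I)·p_I = 0.55 × 0.524473 = 0.28846
  P(Z=II)·p_II = 0.10 × 0.604395 = 0.0604395
  P(Z=III)·p_III = 0.35 × 0.611272 = 0.213945
Denominator: 0.28846 + 0.0604395 + 0.213945 = 0.562845
Responsibility of Subpopulation I: 0.28846 / 0.562845 ≈ 0.5125

0.5125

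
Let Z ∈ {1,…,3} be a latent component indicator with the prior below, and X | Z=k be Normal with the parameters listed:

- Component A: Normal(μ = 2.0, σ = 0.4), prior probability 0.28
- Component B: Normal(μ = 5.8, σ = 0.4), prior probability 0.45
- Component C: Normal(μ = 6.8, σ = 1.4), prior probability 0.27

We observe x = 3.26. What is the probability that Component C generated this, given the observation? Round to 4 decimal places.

Apply Bayes' rule: the posterior for each component is proportional to its prior times its likelihood at x.
Component likelihoods at x = 3.26:
  L_A = (1/(0.4·√(2π)))·exp(−(3.26−2.0)²/(2·0.4²)) = 0.997356·exp(-4.96125) = 0.00698565
  L_B = (1/(0.4·√(2π)))·exp(−(3.26−5.8)²/(2·0.4²)) = 0.997356·exp(-20.16125) = 1.74957e-09
  L_C = (1/(1.4·√(2π)))·exp(−(3.26−6.8)²/(2·1.4²)) = 0.284959·exp(-3.19684) = 0.0116523
Unnormalised posteriors:
  π_A·L_A = 0.28 × 0.00698565 = 0.00195598
  π_B·L_B = 0.45 × 1.74957e-09 = 7.87305e-10
  π_C·L_C = 0.27 × 0.0116523 = 0.00314613
Denominator: 0.00195598 + 7.87305e-10 + 0.00314613 = 0.00510212
Responsibility of Component C: 0.00314613 / 0.00510212 ≈ 0.6166

0.6166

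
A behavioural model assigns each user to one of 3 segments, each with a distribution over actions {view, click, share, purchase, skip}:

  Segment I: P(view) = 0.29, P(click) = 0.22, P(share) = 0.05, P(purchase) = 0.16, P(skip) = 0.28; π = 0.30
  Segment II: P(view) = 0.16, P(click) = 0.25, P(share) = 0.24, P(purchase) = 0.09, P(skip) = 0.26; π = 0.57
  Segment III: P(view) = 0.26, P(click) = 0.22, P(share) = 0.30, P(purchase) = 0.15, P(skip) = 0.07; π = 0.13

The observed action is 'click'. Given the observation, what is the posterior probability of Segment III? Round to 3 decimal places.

0.121

P(component k | x) = w_k·f_k(x) / marginal(x), where marginal(x) = Σ_j w_j·f_j(x).
Evaluate each component's likelihood at the observed value:
  p_I = P(click | comp) = 0.22
  p_II = P(click | comp) = 0.25
  p_III = P(click | comp) = 0.22
Unnormalised posteriors:
  w_I·p_I = 0.30 × 0.22 = 0.066
  w_II·p_II = 0.57 × 0.25 = 0.1425
  w_III·p_III = 0.13 × 0.22 = 0.0286
Evidence: 0.066 + 0.1425 + 0.0286 = 0.2371
So the posterior for Segment III is 0.0286 / 0.2371 ≈ 0.121.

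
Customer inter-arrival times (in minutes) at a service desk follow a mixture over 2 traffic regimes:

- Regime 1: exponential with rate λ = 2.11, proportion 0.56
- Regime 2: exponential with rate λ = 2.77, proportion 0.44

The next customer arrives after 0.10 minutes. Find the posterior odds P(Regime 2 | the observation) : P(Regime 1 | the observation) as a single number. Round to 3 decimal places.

0.966

The posterior odds equal the prior odds times the likelihood ratio: (w_i/w_j)·(f_i(x)/f_j(x)).
Exponential densities:
  f_1 = 1.70862
  f_2 = 2.09981
Odds = (0.44/0.56) × (2.09981/1.70862) = 0.785714 × 1.22895 ≈ 0.966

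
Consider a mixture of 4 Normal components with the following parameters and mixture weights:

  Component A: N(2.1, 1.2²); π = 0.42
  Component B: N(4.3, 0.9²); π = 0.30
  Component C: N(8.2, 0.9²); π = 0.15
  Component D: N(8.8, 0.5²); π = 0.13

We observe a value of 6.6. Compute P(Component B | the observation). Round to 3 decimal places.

Posterior ∝ prior × likelihood, so P(k | x) ∝ π_k f_k(x); normalise over all components.
Normal densities:
  p_A = (1/(1.2·√(2π)))·exp(−(6.6−2.1)²/(2·1.2²)) = 0.332452·exp(-7.03125) = 0.00029383
  p_B = (1/(0.9·√(2π)))·exp(−(6.6−4.3)²/(2·0.9²)) = 0.443269·exp(-3.26543) = 0.0169242
  p_C = (1/(0.9·√(2π)))·exp(−(6.6−8.2)²/(2·0.9²)) = 0.443269·exp(-1.58025) = 0.0912799
  p_D = (1/(0.5·√(2π)))·exp(−(6.6−8.8)²/(2·0.5²)) = 0.797885·exp(-9.68000) = 4.98849e-05
Weight by the priors:
  π_A·p_A = 0.42 × 0.00029383 = 0.000123408
  π_B·p_B = 0.30 × 0.0169242 = 0.00507726
  π_C·p_C = 0.15 × 0.0912799 = 0.013692
  π_D·p_D = 0.13 × 4.98849e-05 = 6.48504e-06
Marginal: 0.000123408 + 0.00507726 + 0.013692 + 6.48504e-06 = 0.0188991
So the posterior for Component B is 0.00507726 / 0.0188991 ≈ 0.269.

0.269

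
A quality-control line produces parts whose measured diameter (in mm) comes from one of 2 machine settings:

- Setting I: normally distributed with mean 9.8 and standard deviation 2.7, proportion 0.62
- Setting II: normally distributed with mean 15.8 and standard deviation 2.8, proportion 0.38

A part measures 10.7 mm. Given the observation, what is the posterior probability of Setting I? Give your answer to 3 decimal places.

The responsibility of component k is π_k f_k(x) divided by Σ_j π_j f_j(x).
Component likelihoods at x = 10.7 mm:
  f_I = (1/(2.7·√(2π)))·exp(−(10.7−9.8)²/(2·2.7²)) = 0.147756·exp(-0.05556) = 0.139772
  f_II = (1/(2.8·√(2π)))·exp(−(10.7−15.8)²/(2·2.8²)) = 0.142479·exp(-1.65880) = 0.0271234
Weight by the priors:
  π_I·f_I = 0.62 × 0.139772 = 0.0866584
  π_II·f_II = 0.38 × 0.0271234 = 0.0103069
Denominator: 0.0866584 + 0.0103069 = 0.0969653
P(Setting I | 10.7 mm) ≈ 0.894

0.894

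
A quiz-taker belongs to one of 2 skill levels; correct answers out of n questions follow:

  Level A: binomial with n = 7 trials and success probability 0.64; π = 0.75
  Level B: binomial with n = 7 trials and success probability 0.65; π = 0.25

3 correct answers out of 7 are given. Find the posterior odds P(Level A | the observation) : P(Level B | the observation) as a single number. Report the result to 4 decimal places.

3.2052

Since P(k|x) ∝ w_k f_k(x), the posterior odds are w_i f_i(x) / (w_j f_j(x)).
Component likelihoods at x = 3 correct answers out of 7:
  L_A = 0.154105
  L_B = 0.144238
Posterior odds = (w_A·L_A) / (w_B·L_B) = (0.75·0.154105) / (0.25·0.144238) = 0.115579 / 0.0360595 ≈ 3.2052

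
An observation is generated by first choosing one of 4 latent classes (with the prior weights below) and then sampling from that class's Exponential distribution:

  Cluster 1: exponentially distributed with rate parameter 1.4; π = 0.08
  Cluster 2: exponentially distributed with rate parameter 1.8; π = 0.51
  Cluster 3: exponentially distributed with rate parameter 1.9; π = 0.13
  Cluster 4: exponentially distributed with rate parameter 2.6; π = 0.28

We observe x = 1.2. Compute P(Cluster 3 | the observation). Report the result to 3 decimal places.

By Bayes' theorem, P(k | x) = P(Z=k) f_k(x) / Σ_j P(Z=j) f_j(x).
Component likelihoods at x = 1.2:
  L_1 = 1.4·e^(−1.4·1.2) = 1.4·e^(−1.6800) = 0.260924
  L_2 = 1.8·e^(−1.8·1.2) = 1.8·e^(−2.1600) = 0.207585
  L_3 = 1.9·e^(−1.9·1.2) = 1.9·e^(−2.2800) = 0.19434
  L_4 = 2.6·e^(−2.6·1.2) = 2.6·e^(−3.1200) = 0.114809
Multiply by the mixture weights:
  P(Z=1)·L_1 = 0.08 × 0.260924 = 0.0208739
  P(Z=2)·L_2 = 0.51 × 0.207585 = 0.105868
  P(Z=3)·L_3 = 0.13 × 0.19434 = 0.0252642
  P(Z=4)·L_4 = 0.28 × 0.114809 = 0.0321464
Sum: 0.0208739 + 0.105868 + 0.0252642 + 0.0321464 = 0.184153
So the posterior for Cluster 3 is 0.0252642 / 0.184153 ≈ 0.137.

0.137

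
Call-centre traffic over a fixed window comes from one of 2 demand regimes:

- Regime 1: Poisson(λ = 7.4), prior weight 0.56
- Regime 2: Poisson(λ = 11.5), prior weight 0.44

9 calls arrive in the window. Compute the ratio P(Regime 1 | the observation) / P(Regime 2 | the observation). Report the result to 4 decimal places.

1.4526

Only the two components matter; the odds are (P(Z=i) f_i(x)) / (P(Z=j) f_j(x)).
Evaluate each component's likelihood at the observed value:
  p_1 = e^(−7.4)·7.4^9/9! = 0.112084
  p_2 = e^(−11.5)·11.5^9/9! = 0.0982044
Posterior odds = (P(Z=1)·p_1) / (P(Z=2)·p_2) = (0.56·0.112084) / (0.44·0.0982044) = 0.062767 / 0.0432099 ≈ 1.4526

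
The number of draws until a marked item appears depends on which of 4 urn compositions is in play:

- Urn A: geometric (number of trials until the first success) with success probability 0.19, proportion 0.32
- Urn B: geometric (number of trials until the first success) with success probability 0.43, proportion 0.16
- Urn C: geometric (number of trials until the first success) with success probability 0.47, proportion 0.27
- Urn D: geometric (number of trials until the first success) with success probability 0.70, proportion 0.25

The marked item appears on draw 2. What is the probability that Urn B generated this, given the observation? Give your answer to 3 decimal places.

0.188

By Bayes' theorem, P(k | x) = π_k f_k(x) / Σ_j π_j f_j(x).
Geometric probabilities:
  L_A = 0.1539
  L_B = 0.2451
  L_C = 0.2491
  L_D = 0.21
Prior × likelihood for each component:
  π_A·L_A = 0.32 × 0.1539 = 0.049248
  π_B·L_B = 0.16 × 0.2451 = 0.039216
  π_C·L_C = 0.27 × 0.2491 = 0.067257
  π_D·L_D = 0.25 × 0.21 = 0.0525
Normaliser: 0.049248 + 0.039216 + 0.067257 + 0.0525 = 0.208221
So the posterior for Urn B is 0.039216 / 0.208221 ≈ 0.188.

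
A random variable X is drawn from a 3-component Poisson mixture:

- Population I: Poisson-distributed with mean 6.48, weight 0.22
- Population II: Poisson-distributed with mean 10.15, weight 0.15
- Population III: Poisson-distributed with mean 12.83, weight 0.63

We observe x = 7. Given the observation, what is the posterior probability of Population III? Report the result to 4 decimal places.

P(component k | x) = π_k·f_k(x) / marginal(x), where marginal(x) = Σ_j π_j·f_j(x).
Poisson probabilities:
  f_I = e^(−6.48)·6.48^7/7! = 0.146005
  f_II = e^(−10.15)·10.15^7/7! = 0.0860484
  f_III = e^(−12.83)·12.83^7/7! = 0.0304199
Unnormalised posteriors:
  π_I·f_I = 0.22 × 0.146005 = 0.032121
  π_II·f_II = 0.15 × 0.0860484 = 0.0129073
  π_III·f_III = 0.63 × 0.0304199 = 0.0191645
Denominator: 0.032121 + 0.0129073 + 0.0191645 = 0.0641928
So the posterior for Population III is 0.0191645 / 0.0641928 ≈ 0.2985.

0.2985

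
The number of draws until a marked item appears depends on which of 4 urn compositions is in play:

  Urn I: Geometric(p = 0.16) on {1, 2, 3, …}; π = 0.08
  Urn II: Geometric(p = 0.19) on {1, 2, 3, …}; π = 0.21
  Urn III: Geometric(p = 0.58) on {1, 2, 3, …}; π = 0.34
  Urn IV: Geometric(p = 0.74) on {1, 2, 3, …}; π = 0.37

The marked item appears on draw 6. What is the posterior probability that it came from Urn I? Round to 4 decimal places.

Apply Bayes' rule: the posterior for each component is proportional to its prior times its likelihood at x.
Component likelihoods at x = 6:
  f_I = 0.16·(1−0.16)^5 = 0.16·0.418212 = 0.0669139
  f_II = 0.19·(1−0.19)^5 = 0.19·0.348678 = 0.0662489
  f_III = 0.58·(1−0.58)^5 = 0.58·0.0130691 = 0.00758009
  f_IV = 0.74·(1−0.74)^5 = 0.74·0.00118814 = 0.000879222
Weight by the priors:
  π_I·f_I = 0.08 × 0.0669139 = 0.00535311
  π_II·f_II = 0.21 × 0.0662489 = 0.0139123
  π_III·f_III = 0.34 × 0.00758009 = 0.00257723
  π_IV·f_IV = 0.37 × 0.000879222 = 0.000325312
Marginal: 0.00535311 + 0.0139123 + 0.00257723 + 0.000325312 = 0.0221679
P(Urn I | the observation) ≈ 0.2415

0.2415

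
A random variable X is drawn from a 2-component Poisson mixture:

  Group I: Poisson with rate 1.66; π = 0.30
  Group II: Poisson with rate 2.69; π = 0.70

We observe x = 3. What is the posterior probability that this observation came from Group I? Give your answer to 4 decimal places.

0.2200

By Bayes' theorem, P(k | x) = w_k f_k(x) / Σ_j w_j f_j(x).
Evaluate each component's likelihood at the observed value:
  L_I = e^(−1.66)·1.66^3/3! = 0.144959
  L_II = e^(−2.69)·2.69^3/3! = 0.220218
Prior × likelihood for each component:
  w_I·L_I = 0.30 × 0.144959 = 0.0434876
  w_II·L_II = 0.70 × 0.220218 = 0.154153
Denominator: 0.0434876 + 0.154153 = 0.19764
Responsibility of Group I: 0.0434876 / 0.19764 ≈ 0.2200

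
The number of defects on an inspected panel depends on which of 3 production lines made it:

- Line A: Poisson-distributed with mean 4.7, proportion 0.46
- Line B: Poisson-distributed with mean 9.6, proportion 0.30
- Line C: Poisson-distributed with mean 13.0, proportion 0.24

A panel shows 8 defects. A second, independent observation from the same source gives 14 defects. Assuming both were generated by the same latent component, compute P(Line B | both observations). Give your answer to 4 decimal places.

By Bayes' theorem, P(k | x) = π_k f_k(x) / Σ_j π_j f_j(x).
Since both observations come from the same component, the likelihood for component k is f_k(x₁)·f_k(x₂).
  L_A = [0.0537129] × [0.00026778] = 1.43832e-05
  L_B = [0.121178] × [0.0438694] = 0.00531599
  L_C = [0.0457297] × [0.102087] = 0.0046684
Weight by the priors:
  π_A·L_A = 0.46 × 1.43832e-05 = 6.61628e-06
  π_B·L_B = 0.30 × 0.00531599 = 0.0015948
  π_C·L_C = 0.24 × 0.0046684 = 0.00112042
Denominator: 6.61628e-06 + 0.0015948 + 0.00112042 = 0.00272183
So the posterior for Line B is 0.0015948 / 0.00272183 ≈ 0.5859.

0.5859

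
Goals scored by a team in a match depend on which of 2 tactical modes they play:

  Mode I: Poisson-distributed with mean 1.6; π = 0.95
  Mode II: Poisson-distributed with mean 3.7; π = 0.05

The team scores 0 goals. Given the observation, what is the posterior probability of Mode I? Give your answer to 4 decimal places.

0.9936

Posterior ∝ prior × likelihood, so P(k | x) ∝ P(Z=k) f_k(x); normalise over all components.
Poisson probabilities:
  f_I = 0.201897
  f_II = 0.0247235
Multiply by the mixture weights:
  P(Z=I)·f_I = 0.95 × 0.201897 = 0.191802
  P(Z=II)·f_II = 0.05 × 0.0247235 = 0.00123618
Evidence: 0.191802 + 0.00123618 = 0.193038
P(Mode I | x) = 0.191802 / 0.193038 ≈ 0.9936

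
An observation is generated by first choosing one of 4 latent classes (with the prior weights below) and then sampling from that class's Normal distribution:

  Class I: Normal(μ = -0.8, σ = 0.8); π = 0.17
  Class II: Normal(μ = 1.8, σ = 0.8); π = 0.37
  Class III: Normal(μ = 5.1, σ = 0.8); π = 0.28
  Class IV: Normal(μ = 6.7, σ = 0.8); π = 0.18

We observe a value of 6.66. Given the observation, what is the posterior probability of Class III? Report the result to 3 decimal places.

Posterior ∝ prior × likelihood, so P(k | x) ∝ π_k f_k(x); normalise over all components.
Evaluate each component's likelihood at the observed value:
  p_I = (1/(0.8·√(2π)))·exp(−(6.66−-0.8)²/(2·0.8²)) = 0.498678·exp(-43.47781) = 6.54103e-20
  p_II = (1/(0.8·√(2π)))·exp(−(6.66−1.8)²/(2·0.8²)) = 0.498678·exp(-18.45281) = 4.82909e-09
  p_III = (1/(0.8·√(2π)))·exp(−(6.66−5.1)²/(2·0.8²)) = 0.498678·exp(-1.90125) = 0.0744934
  p_IV = (1/(0.8·√(2π)))·exp(−(6.66−6.7)²/(2·0.8²)) = 0.498678·exp(-0.00125) = 0.498055
Unnormalised posteriors:
  π_I·p_I = 0.17 × 6.54103e-20 = 1.11197e-20
  π_II·p_II = 0.37 × 4.82909e-09 = 1.78676e-09
  π_III·p_III = 0.28 × 0.0744934 = 0.0208581
  π_IV·p_IV = 0.18 × 0.498055 = 0.0896499
Sum: 1.11197e-20 + 1.78676e-09 + 0.0208581 + 0.0896499 = 0.110508
So the posterior for Class III is 0.0208581 / 0.110508 ≈ 0.189.

0.189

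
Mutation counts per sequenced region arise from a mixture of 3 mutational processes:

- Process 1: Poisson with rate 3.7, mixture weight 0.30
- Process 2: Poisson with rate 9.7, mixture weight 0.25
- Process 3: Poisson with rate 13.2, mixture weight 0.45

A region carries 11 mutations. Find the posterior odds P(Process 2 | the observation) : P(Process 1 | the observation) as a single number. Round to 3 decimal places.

83.047

Since P(k|x) ∝ π_k f_k(x), the posterior odds are π_i f_i(x) / (π_j f_j(x)).
Component likelihoods at x = 11 mutations:
  L_1 = e^(−3.7)·3.7^11/11! = 0.00110198
  L_2 = e^(−9.7)·9.7^11/11! = 0.109819
  L_3 = e^(−13.2)·13.2^11/11! = 0.0982812
0.0274547 / 0.000330594 ≈ 83.047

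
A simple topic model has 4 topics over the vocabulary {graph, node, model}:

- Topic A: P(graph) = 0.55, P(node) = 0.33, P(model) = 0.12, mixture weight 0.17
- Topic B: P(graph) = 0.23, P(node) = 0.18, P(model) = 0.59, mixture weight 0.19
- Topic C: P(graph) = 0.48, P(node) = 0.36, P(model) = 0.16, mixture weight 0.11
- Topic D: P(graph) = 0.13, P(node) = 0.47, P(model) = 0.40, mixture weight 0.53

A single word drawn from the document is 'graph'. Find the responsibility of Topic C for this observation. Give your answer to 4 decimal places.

Apply Bayes' rule: the posterior for each component is proportional to its prior times its likelihood at x.
Component likelihoods at x = 'graph':
  L_A = 0.55
  L_B = 0.23
  L_C = 0.48
  L_D = 0.13
Multiply by the mixture weights:
  w_A·L_A = 0.17 × 0.55 = 0.0935
  w_B·L_B = 0.19 × 0.23 = 0.0437
  w_C·L_C = 0.11 × 0.48 = 0.0528
  w_D·L_D = 0.53 × 0.13 = 0.0689
Denominator: 0.0935 + 0.0437 + 0.0528 + 0.0689 = 0.2589
P(Topic C | data) = 0.0528 / 0.2589 ≈ 0.2039

0.2039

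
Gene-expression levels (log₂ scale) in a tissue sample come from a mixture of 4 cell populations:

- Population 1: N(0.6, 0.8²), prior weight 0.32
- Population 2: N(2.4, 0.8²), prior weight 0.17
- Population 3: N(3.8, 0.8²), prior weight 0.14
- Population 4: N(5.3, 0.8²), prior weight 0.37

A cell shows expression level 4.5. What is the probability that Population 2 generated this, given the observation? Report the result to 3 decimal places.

0.017

By Bayes' theorem, P(k | x) = P(Z=k) f_k(x) / Σ_j P(Z=j) f_j(x).
Normal densities:
  f_1 = 3.44493e-06
  f_2 = 0.0159052
  f_3 = 0.340069
  f_4 = 0.302463
Multiply by the mixture weights:
  P(Z=1)·f_1 = 0.32 × 3.44493e-06 = 1.10238e-06
  P(Z=2)·f_2 = 0.17 × 0.0159052 = 0.00270389
  P(Z=3)·f_3 = 0.14 × 0.340069 = 0.0476096
  P(Z=4)·f_4 = 0.37 × 0.302463 = 0.111911
Denominator: 1.10238e-06 + 0.00270389 + 0.0476096 + 0.111911 = 0.162226
Responsibility of Population 2: 0.00270389 / 0.162226 ≈ 0.017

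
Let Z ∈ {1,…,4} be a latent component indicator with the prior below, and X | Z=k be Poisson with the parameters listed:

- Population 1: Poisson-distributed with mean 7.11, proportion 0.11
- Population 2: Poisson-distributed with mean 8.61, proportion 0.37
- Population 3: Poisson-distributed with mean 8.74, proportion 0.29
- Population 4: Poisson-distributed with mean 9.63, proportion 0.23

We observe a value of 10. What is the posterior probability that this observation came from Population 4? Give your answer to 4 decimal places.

0.2560

P(component k | x) = w_k·f_k(x) / marginal(x), where marginal(x) = Σ_j w_j·f_j(x).
Component likelihoods at x = 10:
  L_1 = 0.0743189
  L_2 = 0.112459
  L_3 = 0.114714
  L_4 = 0.124235
Prior × likelihood for each component:
  w_1·L_1 = 0.11 × 0.0743189 = 0.00817508
  w_2·L_2 = 0.37 × 0.112459 = 0.0416097
  w_3·L_3 = 0.29 × 0.114714 = 0.0332671
  w_4·L_4 = 0.23 × 0.124235 = 0.0285741
Evidence: 0.00817508 + 0.0416097 + 0.0332671 + 0.0285741 = 0.111626
P(Population 4 | x) = 0.0285741 / 0.111626 ≈ 0.2560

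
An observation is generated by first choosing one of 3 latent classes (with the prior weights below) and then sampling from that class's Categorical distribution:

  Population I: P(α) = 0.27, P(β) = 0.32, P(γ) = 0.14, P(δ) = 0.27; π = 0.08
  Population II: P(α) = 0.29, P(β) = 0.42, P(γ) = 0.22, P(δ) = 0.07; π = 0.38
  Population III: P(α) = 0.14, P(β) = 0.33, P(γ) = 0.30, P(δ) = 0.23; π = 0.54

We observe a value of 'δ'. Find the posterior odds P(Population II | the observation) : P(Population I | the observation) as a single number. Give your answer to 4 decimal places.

1.2315

The posterior odds equal the prior odds times the likelihood ratio: (w_i/w_j)·(f_i(x)/f_j(x)).
Component likelihoods at x = 'δ':
  f_I = P(δ | comp) = 0.27
  f_II = P(δ | comp) = 0.07
  f_III = P(δ | comp) = 0.23
Posterior odds = (w_II·f_II) / (w_I·f_I) = (0.38·0.07) / (0.08·0.27) = 0.0266 / 0.0216 ≈ 1.2315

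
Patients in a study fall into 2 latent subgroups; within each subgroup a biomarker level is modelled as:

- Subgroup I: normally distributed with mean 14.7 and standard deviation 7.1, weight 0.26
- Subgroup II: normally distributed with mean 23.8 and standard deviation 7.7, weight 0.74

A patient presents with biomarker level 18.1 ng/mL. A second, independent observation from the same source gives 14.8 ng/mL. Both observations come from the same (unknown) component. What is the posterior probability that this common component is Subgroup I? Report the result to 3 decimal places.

By Bayes' theorem, P(k | x) = π_k f_k(x) / Σ_j π_j f_j(x).
Since both observations come from the same component, the likelihood for component k is f_k(x₁)·f_k(x₂).
  L_I = [0.0501021] × [0.0561835] = 0.00281491
  L_II = [0.0393936] × [0.0261674] = 0.00103083
Weight by the priors:
  π_I·L_I = 0.26 × 0.00281491 = 0.000731876
  π_II·L_II = 0.74 × 0.00103083 = 0.000762813
Marginal: 0.000731876 + 0.000762813 = 0.00149469
P(Subgroup I | x₁, x₂) = 0.000731876 / 0.00149469 ≈ 0.490

0.490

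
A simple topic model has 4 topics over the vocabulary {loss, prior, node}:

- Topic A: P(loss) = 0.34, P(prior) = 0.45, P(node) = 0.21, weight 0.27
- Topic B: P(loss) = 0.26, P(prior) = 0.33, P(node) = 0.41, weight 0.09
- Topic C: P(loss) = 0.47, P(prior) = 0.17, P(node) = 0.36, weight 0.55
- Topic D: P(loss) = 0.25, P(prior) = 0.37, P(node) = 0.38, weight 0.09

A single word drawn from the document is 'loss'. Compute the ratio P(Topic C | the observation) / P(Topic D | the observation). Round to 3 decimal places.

Posterior odds = (π_i f_i(x)) / (π_j f_j(x)); the normalising sum cancels.
Evaluate each component's likelihood at the observed value:
  f_A = 0.34
  f_B = 0.26
  f_C = 0.47
  f_D = 0.25
Odds = (0.55/0.09) × (0.47/0.25) = 6.11111 × 1.88 ≈ 11.489

11.489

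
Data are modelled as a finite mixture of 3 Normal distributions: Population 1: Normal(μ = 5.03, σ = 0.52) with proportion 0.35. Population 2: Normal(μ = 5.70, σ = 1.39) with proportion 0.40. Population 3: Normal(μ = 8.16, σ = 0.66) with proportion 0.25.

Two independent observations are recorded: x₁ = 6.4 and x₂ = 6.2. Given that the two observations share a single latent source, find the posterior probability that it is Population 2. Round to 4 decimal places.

0.9805

Posterior ∝ prior × likelihood, so P(k | x) ∝ P(Z=k) f_k(x); normalise over all components.
Since both observations come from the same component, the likelihood for component k is f_k(x₁)·f_k(x₂).
  L_1 = [(1/(0.52·√(2π)))·exp(−(6.4−5.03)²/(2·0.52²)) = 0.767197·exp(-3.47060) = 0.0238586] × [0.0610378] = 0.00145628
  L_2 = [(1/(1.39·√(2π)))·exp(−(6.4−5.70)²/(2·1.39²)) = 0.287009·exp(-0.12681) = 0.252828] × [0.269028] = 0.0680178
  L_3 = [(1/(0.66·√(2π)))·exp(−(6.4−8.16)²/(2·0.66²)) = 0.604458·exp(-3.55556) = 0.0172666] × [0.0073506] = 0.00012692
Multiply by the mixture weights:
  P(Z=1)·L_1 = 0.35 × 0.00145628 = 0.000509696
  P(Z=2)·L_2 = 0.40 × 0.0680178 = 0.0272071
  P(Z=3)·L_3 = 0.25 × 0.00012692 = 3.17301e-05
Evidence: 0.000509696 + 0.0272071 + 3.17301e-05 = 0.0277485
P(Population 2 | x) ≈ 0.9805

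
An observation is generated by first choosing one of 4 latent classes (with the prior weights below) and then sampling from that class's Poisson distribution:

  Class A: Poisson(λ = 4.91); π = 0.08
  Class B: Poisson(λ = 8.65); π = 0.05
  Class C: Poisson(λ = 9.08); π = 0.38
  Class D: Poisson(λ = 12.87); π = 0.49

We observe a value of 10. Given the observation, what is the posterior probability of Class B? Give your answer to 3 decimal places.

P(component k | x) = P(Z=k)·f_k(x) / marginal(x), where marginal(x) = Σ_j P(Z=j)·f_j(x).
Evaluate each component's likelihood at the observed value:
  f_A = e^(−4.91)·4.91^10/10! = 0.016545
  f_B = e^(−8.65)·8.65^10/10! = 0.113175
  f_C = e^(−9.08)·9.08^10/10! = 0.119592
  f_D = e^(−12.87)·12.87^10/10! = 0.0884408
Unnormalised posteriors:
  P(Z=A)·f_A = 0.08 × 0.016545 = 0.0013236
  P(Z=B)·f_B = 0.05 × 0.113175 = 0.00565875
  P(Z=C)·f_C = 0.38 × 0.119592 = 0.0454449
  P(Z=D)·f_D = 0.49 × 0.0884408 = 0.043336
Normaliser: 0.0013236 + 0.00565875 + 0.0454449 + 0.043336 = 0.0957632
Responsibility of Class B: 0.00565875 / 0.0957632 ≈ 0.059

0.059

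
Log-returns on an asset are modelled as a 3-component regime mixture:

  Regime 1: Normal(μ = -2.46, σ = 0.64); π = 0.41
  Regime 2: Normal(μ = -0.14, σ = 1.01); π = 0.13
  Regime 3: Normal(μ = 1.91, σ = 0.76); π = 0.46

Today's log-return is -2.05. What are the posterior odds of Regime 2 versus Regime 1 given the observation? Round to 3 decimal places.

Only the two components matter; the odds are (π_i f_i(x)) / (π_j f_j(x)).
Component likelihoods at x = -2.05:
  f_1 = 0.507707
  f_2 = 0.0660728
  f_3 = 6.67789e-07
Odds = (0.13/0.41) × (0.0660728/0.507707) = 0.317073 × 0.13014 ≈ 0.041

0.041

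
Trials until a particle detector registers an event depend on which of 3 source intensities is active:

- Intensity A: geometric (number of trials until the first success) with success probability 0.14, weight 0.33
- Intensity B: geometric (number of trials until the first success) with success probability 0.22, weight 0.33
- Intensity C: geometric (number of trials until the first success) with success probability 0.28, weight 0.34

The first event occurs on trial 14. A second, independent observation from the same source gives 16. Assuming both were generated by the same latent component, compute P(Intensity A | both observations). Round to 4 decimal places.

By Bayes' theorem, P(k | x) = π_k f_k(x) / Σ_j π_j f_j(x).
Since both observations come from the same component, the likelihood for component k is f_k(x₁)·f_k(x₂).
  L_A = [0.14·(1−0.14)^13 = 0.14·0.14076 = 0.0197064] × [0.0145749] = 0.000287219
  L_B = [0.22·(1−0.22)^13 = 0.22·0.0395576 = 0.00870267] × [0.0052947] = 4.60781e-05
  L_C = [0.28·(1−0.28)^13 = 0.28·0.0139741 = 0.00391274] × [0.00202836] = 7.93644e-06
Multiply by the mixture weights:
  π_A·L_A = 0.33 × 0.000287219 = 9.47822e-05
  π_B·L_B = 0.33 × 4.60781e-05 = 1.52058e-05
  π_C·L_C = 0.34 × 7.93644e-06 = 2.69839e-06
Normaliser: 9.47822e-05 + 1.52058e-05 + 2.69839e-06 = 0.000112686
P(Intensity A | data) ≈ 0.8411

0.8411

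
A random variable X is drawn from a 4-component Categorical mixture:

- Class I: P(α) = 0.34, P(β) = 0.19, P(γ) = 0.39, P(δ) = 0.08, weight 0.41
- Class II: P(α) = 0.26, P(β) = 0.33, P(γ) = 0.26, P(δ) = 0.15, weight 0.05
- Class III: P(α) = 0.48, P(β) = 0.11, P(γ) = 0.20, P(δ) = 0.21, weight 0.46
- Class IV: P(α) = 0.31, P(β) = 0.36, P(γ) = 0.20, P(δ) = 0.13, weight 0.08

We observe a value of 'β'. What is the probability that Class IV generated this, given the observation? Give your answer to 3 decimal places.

0.166

P(component k | x) = π_k·f_k(x) / marginal(x), where marginal(x) = Σ_j π_j·f_j(x).
Component likelihoods at x = 'β':
  L_I = 0.19
  L_II = 0.33
  L_III = 0.11
  L_IV = 0.36
Unnormalised posteriors:
  π_I·L_I = 0.41 × 0.19 = 0.0779
  π_II·L_II = 0.05 × 0.33 = 0.0165
  π_III·L_III = 0.46 × 0.11 = 0.0506
  π_IV·L_IV = 0.08 × 0.36 = 0.0288
Evidence: 0.0779 + 0.0165 + 0.0506 + 0.0288 = 0.1738
Responsibility of Class IV: 0.0288 / 0.1738 ≈ 0.166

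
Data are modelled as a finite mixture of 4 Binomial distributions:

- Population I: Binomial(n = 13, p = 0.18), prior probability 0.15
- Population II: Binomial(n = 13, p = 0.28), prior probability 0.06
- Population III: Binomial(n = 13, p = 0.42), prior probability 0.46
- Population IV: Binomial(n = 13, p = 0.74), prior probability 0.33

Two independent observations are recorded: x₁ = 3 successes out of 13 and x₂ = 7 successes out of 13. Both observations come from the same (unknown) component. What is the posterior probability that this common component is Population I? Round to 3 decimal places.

The responsibility of component k is w_k f_k(x) divided by Σ_j w_j f_j(x).
Since both observations come from the same component, the likelihood for component k is f_k(x₁)·f_k(x₂).
  p_I = [0.229257] × [0.0031938] = 0.0007322
  p_II = [0.235053] × [0.0322566] = 0.007582
  p_III = [0.0912838] × [0.150602] = 0.0137475
  p_IV = [0.000163604] × [0.0644139] = 1.05384e-05
Prior × likelihood for each component:
  w_I·p_I = 0.15 × 0.0007322 = 0.00010983
  w_II·p_II = 0.06 × 0.007582 = 0.00045492
  w_III·p_III = 0.46 × 0.0137475 = 0.00632386
  w_IV·p_IV = 0.33 × 1.05384e-05 = 3.47767e-06
Denominator: 0.00010983 + 0.00045492 + 0.00632386 + 3.47767e-06 = 0.00689208
Responsibility of Population I: 0.00010983 / 0.00689208 ≈ 0.016

0.016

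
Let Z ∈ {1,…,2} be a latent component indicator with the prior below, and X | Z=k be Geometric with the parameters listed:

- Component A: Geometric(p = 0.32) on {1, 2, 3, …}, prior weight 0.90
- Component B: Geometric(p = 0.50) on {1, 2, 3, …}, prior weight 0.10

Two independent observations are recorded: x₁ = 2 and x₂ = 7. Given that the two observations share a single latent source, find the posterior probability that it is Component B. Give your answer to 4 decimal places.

P(component k | x) = w_k·f_k(x) / marginal(x), where marginal(x) = Σ_j w_j·f_j(x).
Since both observations come from the same component, the likelihood for component k is f_k(x₁)·f_k(x₂).
  L_A = [0.2176] × [0.0316376] = 0.00688434
  L_B = [0.25] × [0.0078125] = 0.00195312
Multiply by the mixture weights:
  w_A·L_A = 0.90 × 0.00688434 = 0.00619591
  w_B·L_B = 0.10 × 0.00195312 = 0.000195313
Sum: 0.00619591 + 0.000195313 = 0.00639122
P(Component B | x) ≈ 0.0306

0.0306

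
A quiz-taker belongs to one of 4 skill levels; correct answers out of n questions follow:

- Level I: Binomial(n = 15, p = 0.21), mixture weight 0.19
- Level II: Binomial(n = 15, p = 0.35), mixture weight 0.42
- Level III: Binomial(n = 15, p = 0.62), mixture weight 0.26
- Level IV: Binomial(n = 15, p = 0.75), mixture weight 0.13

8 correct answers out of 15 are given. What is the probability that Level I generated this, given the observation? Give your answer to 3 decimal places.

0.011

P(component k | x) = P(Z=k)·f_k(x) / marginal(x), where marginal(x) = Σ_j P(Z=j)·f_j(x).
Component likelihoods at x = 8 correct answers out of 15:
  L_I = 0.00467404
  L_II = 0.0710373
  L_III = 0.160756
  L_IV = 0.0393205
Prior × likelihood for each component:
  P(Z=I)·L_I = 0.19 × 0.00467404 = 0.000888068
  P(Z=II)·L_II = 0.42 × 0.0710373 = 0.0298357
  P(Z=III)·L_III = 0.26 × 0.160756 = 0.0417966
  P(Z=IV)·L_IV = 0.13 × 0.0393205 = 0.00511166
Denominator: 0.000888068 + 0.0298357 + 0.0417966 + 0.00511166 = 0.077632
P(Level I | x) = 0.000888068 / 0.077632 ≈ 0.011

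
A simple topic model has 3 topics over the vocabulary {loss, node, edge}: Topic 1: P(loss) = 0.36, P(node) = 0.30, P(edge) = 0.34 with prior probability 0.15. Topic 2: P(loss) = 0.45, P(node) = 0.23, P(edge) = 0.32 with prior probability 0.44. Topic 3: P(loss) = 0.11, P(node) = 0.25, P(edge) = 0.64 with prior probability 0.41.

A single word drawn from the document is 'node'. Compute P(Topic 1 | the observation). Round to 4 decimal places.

0.1809

Posterior ∝ prior × likelihood, so P(k | x) ∝ w_k f_k(x); normalise over all components.
Evaluate each component's likelihood at the observed value:
  p_1 = P(node | comp) = 0.30
  p_2 = P(node | comp) = 0.23
  p_3 = P(node | comp) = 0.25
Weight by the priors:
  w_1·p_1 = 0.15 × 0.3 = 0.045
  w_2·p_2 = 0.44 × 0.23 = 0.1012
  w_3·p_3 = 0.41 × 0.25 = 0.1025
Denominator: 0.045 + 0.1012 + 0.1025 = 0.2487
Responsibility of Topic 1: 0.045 / 0.2487 ≈ 0.1809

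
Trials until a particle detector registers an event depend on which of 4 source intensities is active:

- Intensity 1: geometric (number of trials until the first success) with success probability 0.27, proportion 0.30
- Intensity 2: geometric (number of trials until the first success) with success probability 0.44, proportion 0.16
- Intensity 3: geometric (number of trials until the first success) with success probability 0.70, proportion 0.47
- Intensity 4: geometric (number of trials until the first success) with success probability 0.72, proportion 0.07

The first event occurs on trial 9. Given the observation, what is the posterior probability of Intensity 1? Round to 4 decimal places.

Posterior ∝ prior × likelihood, so P(k | x) ∝ π_k f_k(x); normalise over all components.
Component likelihoods at x = 9:
  L_1 = 0.27·(1−0.27)^8 = 0.27·0.080646 = 0.0217744
  L_2 = 0.44·(1−0.44)^8 = 0.44·0.00967173 = 0.00425556
  L_3 = 0.70·(1−0.70)^8 = 0.70·6.561e-05 = 4.5927e-05
  L_4 = 0.72·(1−0.72)^8 = 0.72·3.77802e-05 = 2.72017e-05
Unnormalised posteriors:
  π_1·L_1 = 0.30 × 0.0217744 = 0.00653233
  π_2·L_2 = 0.16 × 0.00425556 = 0.00068089
  π_3·L_3 = 0.47 × 4.5927e-05 = 2.15857e-05
  π_4·L_4 = 0.07 × 2.72017e-05 = 1.90412e-06
Denominator: 0.00653233 + 0.00068089 + 2.15857e-05 + 1.90412e-06 = 0.00723671
Responsibility of Intensity 1: 0.00653233 / 0.00723671 ≈ 0.9027

0.9027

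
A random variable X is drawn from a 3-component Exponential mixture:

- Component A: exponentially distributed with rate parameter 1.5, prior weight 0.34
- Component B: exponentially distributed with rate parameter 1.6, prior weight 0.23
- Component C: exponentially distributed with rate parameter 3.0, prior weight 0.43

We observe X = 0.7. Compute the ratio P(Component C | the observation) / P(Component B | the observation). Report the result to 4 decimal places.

Posterior odds = (w_i f_i(x)) / (w_j f_j(x)); the normalising sum cancels.
Component likelihoods at x = 0.7:
  f_A = 1.5·e^(−1.5·0.7) = 1.5·e^(−1.0500) = 0.524907
  f_B = 1.6·e^(−1.6·0.7) = 1.6·e^(−1.1200) = 0.522048
  f_C = 3.0·e^(−3.0·0.7) = 3.0·e^(−2.1000) = 0.367369
0.157969 / 0.120071 ≈ 1.3156

1.3156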